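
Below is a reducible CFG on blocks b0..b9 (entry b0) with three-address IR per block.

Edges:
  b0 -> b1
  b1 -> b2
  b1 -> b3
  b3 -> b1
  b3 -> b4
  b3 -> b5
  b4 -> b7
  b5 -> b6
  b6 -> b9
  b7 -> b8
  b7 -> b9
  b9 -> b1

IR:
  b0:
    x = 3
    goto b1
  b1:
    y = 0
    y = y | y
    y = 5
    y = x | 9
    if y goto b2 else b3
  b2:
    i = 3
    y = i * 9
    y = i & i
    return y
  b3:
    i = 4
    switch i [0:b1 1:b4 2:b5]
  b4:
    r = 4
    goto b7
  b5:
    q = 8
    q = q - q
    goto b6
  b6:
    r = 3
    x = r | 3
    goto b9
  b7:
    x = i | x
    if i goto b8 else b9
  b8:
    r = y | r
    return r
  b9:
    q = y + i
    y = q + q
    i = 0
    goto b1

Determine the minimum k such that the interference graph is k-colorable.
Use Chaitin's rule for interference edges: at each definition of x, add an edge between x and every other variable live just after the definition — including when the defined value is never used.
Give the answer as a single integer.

Answer: 4

Working:
def/use:
  b0 def {x} use ∅
  b1 def {y} use {x}
  b2 def {i,y} use ∅
  b3 def {i} use ∅
  b4 def {r} use ∅
  b5 def {q} use ∅
  b6 def {r,x} use ∅
  b7 def {x} use {i,x}
  b8 def {r} use {r,y}
  b9 def {i,q,y} use {i,y}

Backward fixpoint:
  b0 li=∅ lo={x}
  b1 li={x} lo={x,y}
  b2 li=∅ lo=∅
  b3 li={x,y} lo={i,x,y}
  b4 li={i,x,y} lo={i,r,x,y}
  b5 li={i,y} lo={i,y}
  b6 li={i,y} lo={i,x,y}
  b7 li={i,r,x,y} lo={i,r,x,y}
  b8 li={r,y} lo=∅
  b9 li={i,x,y} lo={x}

Interfere edges:
  i: {q,r,x,y}
  q: {i,x,y}
  r: {i,x,y}
  x: {i,q,r,y}
  y: {i,q,r,x}

Chromatic number:
  lower bound: {i,q,x,y} mutually conflict ⇒ χ ≥ 4
  assign i→R0 q→R3 r→R3 x→R1 y→R2 — no edge inside a register ⇒ χ ≤ 4
  χ = 4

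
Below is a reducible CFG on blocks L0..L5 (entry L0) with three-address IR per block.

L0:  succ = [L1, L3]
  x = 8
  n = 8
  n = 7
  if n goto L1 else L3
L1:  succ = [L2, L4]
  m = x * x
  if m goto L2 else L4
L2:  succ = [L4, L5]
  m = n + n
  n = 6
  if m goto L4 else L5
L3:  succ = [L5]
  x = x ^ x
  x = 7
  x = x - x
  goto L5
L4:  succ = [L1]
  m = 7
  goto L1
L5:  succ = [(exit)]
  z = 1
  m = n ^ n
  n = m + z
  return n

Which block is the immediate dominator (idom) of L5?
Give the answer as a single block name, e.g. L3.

idom tree: L1←L0 L2←L1 L3←L0 L4←L1 L5←L0
Dom∩ at merges:
  L1: preds {L0,L4}: {L0} ∩ {L0,L1,L4} = {L0}; idom=L0
  L4: preds {L1,L2}: {L0,L1} ∩ {L0,L1,L2} = {L0,L1}; idom=L1
  L5: preds {L2,L3}: {L0,L1,L2} ∩ {L0,L3} = {L0}; idom=L0

idom(L5) = L0

Answer: L0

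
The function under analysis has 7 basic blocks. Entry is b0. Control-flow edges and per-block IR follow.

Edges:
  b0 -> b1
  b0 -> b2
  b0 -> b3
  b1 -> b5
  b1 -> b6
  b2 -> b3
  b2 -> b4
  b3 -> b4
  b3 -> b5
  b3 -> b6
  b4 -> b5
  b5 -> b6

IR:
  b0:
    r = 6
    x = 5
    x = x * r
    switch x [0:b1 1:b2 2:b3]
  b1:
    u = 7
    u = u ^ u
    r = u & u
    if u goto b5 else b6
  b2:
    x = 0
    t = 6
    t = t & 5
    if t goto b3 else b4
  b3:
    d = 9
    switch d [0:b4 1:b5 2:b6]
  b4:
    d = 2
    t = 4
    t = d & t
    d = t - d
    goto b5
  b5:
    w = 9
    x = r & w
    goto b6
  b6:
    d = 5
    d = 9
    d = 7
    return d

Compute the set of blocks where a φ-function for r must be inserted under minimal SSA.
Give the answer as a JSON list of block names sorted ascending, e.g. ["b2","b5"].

idom tree: b1←b0 b2←b0 b3←b0 b4←b0 b5←b0 b6←b0
Dom at joins:
  b3: preds {b0,b2}: {b0} ∩ {b0,b2} = {b0}; idom=b0
  b4: preds {b2,b3}: {b0,b2} ∩ {b0,b3} = {b0}; idom=b0
  b5: preds {b1,b3,b4}: {b0,b1} ∩ {b0,b3} ∩ {b0,b4} = {b0}; idom=b0
  b6: preds {b1,b3,b5}: {b0,b1} ∩ {b0,b3} ∩ {b0,b5} = {b0}; idom=b0

Frontier:
  join b3 pred b0: · stop@b0
  join b3 pred b2: b2 stop@b0
  join b4 pred b2: b2 stop@b0
  join b4 pred b3: b3 stop@b0
  join b5 pred b1: b1 stop@b0
  join b5 pred b3: b3 stop@b0
  join b5 pred b4: b4 stop@b0
  join b6 pred b1: b1 stop@b0
  join b6 pred b3: b3 stop@b0
  join b6 pred b5: b5 stop@b0
  b0: DF=∅
  b1: DF={b5,b6}
  b2: DF={b3,b4}
  b3: DF={b4,b5,b6}
  b4: DF={b5}
  b5: DF={b6}
  b6: DF=∅

φ for r: defs {b0,b1}
  DF⁺ = {b5,b6}

Answer: ["b5", "b6"]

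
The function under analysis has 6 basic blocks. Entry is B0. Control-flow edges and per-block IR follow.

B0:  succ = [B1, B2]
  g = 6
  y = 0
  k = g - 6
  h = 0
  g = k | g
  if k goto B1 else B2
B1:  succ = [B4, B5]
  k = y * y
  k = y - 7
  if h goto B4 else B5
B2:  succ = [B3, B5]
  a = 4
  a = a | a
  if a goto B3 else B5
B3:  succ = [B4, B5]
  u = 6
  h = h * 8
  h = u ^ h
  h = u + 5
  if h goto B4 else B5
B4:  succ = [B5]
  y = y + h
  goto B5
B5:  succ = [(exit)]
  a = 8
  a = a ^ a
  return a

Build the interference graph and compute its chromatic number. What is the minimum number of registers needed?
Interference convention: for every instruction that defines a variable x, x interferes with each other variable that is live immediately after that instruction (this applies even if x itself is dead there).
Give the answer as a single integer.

def/use:
  B0 def {g,h,k,y} use ∅
  B1 def {k} use {h,y}
  B2 def {a} use ∅
  B3 def {h,u} use {h}
  B4 def {y} use {h,y}
  B5 def {a} use ∅

Liveness:
  B0: in=∅ out={h,y}
  B1: in={h,y} out={h,y}
  B2: in={h,y} out={h,y}
  B3: in={h,y} out={h,y}
  B4: in={h,y} out=∅
  B5: in=∅ out=∅

Conflict graph:
  a: {h,y}
  g: {h,k,y}
  h: {a,g,k,u,y}
  k: {g,h,y}
  u: {h,y}
  y: {a,g,h,k,u}

Chromatic number:
  lower bound: {g,h,k,y} mutually conflict ⇒ χ ≥ 4
  4-colouring: r0={h}  r1={y}  r2={a,g,u}  r3={k}
  χ = 4

Answer: 4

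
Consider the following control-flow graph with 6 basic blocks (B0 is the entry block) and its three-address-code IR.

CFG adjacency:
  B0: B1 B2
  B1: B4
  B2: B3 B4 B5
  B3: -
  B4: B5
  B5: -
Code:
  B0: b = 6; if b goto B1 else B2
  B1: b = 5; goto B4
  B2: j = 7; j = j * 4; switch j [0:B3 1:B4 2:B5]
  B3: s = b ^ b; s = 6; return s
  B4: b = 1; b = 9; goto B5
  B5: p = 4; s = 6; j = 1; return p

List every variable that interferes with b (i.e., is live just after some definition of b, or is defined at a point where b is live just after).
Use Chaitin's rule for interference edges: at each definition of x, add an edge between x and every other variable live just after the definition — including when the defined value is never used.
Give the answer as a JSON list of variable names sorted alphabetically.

Answer: ["j"]

Derivation:
def/use:
  B0: {b} / ∅
  B1: {b} / ∅
  B2: {j} / ∅
  B3: {s} / {b}
  B4: {b} / ∅
  B5: {j,p,s} / ∅

Liveness:
  B0 li=∅ lo={b}
  B1 li=∅ lo=∅
  B2 li={b} lo={b}
  B3 li={b} lo=∅
  B4 li=∅ lo=∅
  B5 li=∅ lo=∅

Interference:
  b↔{j}
  j↔{b,p}
  p↔{j,s}
  s↔{p}

N(b) = ["j"]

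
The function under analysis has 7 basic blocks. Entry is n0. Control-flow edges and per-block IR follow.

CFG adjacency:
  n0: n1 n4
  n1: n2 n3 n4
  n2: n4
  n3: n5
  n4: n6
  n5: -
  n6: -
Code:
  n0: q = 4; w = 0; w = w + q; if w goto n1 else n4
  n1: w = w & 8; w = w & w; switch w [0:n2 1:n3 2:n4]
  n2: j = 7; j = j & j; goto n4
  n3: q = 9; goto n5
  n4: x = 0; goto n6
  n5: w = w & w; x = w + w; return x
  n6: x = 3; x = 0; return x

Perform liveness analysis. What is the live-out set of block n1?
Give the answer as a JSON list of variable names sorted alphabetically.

Answer: ["w"]

Working:
def/use:
  n0: {q,w} / ∅
  n1: {w} / {w}
  n2: {j} / ∅
  n3: {q} / ∅
  n4: {x} / ∅
  n5: {w,x} / {w}
  n6: {x} / ∅

Backward fixpoint:
  n0: in=∅ out={w}
  n1: in={w} out={w}
  n2: in=∅ out=∅
  n3: in={w} out={w}
  n4: in=∅ out=∅
  n5: in={w} out=∅
  n6: in=∅ out=∅

live-out(n1) = ["w"]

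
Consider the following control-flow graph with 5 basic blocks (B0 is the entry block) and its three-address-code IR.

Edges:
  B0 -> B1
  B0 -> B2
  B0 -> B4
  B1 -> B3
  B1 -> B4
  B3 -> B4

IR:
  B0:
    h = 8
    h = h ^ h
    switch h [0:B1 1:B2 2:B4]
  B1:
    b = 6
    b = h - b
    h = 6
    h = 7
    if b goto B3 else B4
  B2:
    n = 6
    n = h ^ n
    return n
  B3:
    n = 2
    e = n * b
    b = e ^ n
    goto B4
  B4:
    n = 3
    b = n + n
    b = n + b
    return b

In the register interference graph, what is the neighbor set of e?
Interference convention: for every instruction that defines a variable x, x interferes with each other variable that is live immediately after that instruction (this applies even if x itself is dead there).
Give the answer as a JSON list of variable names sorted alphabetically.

Block summaries:
  B0: {h} / ∅
  B1: {b,h} / {h}
  B2: {n} / {h}
  B3: {b,e,n} / {b}
  B4: {b,n} / ∅

Liveness:
  live B0: ∅→{h}
  live B1: {h}→{b}
  live B2: {h}→∅
  live B3: {b}→∅
  live B4: ∅→∅

Conflict graph:
  b↔{h,n}
  e↔{n}
  h↔{b,n}
  n↔{b,e,h}

N(e) = ["n"]

Answer: ["n"]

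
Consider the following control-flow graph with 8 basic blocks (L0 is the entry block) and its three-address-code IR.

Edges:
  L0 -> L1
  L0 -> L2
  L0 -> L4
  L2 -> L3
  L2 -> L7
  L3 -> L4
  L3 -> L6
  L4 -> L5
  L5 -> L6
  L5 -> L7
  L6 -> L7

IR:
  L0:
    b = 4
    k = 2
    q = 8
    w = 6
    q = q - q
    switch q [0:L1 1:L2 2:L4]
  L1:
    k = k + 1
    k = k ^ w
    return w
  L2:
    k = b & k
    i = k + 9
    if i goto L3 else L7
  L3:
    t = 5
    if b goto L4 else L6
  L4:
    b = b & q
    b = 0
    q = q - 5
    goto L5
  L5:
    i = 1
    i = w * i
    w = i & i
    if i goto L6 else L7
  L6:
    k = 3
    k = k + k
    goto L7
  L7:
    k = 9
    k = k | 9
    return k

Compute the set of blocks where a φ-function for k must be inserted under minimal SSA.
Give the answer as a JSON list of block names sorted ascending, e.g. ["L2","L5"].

idom tree: L1←L0 L2←L0 L3←L2 L4←L0 L5←L4 L6←L0 L7←L0
Join-block Dom:
  L4: preds {L0,L3}: {L0} ∩ {L0,L2,L3} = {L0}; idom=L0
  L6: preds {L3,L5}: {L0,L2,L3} ∩ {L0,L4,L5} = {L0}; idom=L0
  L7: preds {L2,L5,L6}: {L0,L2} ∩ {L0,L4,L5} ∩ {L0,L6} = {L0}; idom=L0

DF walk-up:
  join L4 pred L0: · stop@L0
  join L4 pred L3: L3→L2 stop@L0
  join L6 pred L3: L3→L2 stop@L0
  join L6 pred L5: L5→L4 stop@L0
  join L7 pred L2: L2 stop@L0
  join L7 pred L5: L5→L4 stop@L0
  join L7 pred L6: L6 stop@L0
  DF(L0)=∅
  DF(L1)=∅
  DF(L2)={L4,L6,L7}
  DF(L3)={L4,L6}
  DF(L4)={L6,L7}
  DF(L5)={L6,L7}
  DF(L6)={L7}
  DF(L7)=∅

φ for k: defs {L0,L1,L2,L6,L7}
  DF⁺ = {L4,L6,L7}

Answer: ["L4", "L6", "L7"]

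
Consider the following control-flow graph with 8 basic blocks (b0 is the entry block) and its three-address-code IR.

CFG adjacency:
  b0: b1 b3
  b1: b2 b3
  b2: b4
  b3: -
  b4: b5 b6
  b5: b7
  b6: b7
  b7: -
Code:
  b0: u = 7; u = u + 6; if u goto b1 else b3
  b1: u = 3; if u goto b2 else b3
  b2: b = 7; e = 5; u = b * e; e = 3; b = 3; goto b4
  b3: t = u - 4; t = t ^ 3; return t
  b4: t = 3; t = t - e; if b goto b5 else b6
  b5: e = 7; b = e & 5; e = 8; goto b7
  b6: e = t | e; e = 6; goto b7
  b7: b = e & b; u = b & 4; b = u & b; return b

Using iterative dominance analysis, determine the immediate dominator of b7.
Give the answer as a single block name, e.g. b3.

idom tree: b1←b0 b2←b1 b3←b0 b4←b2 b5←b4 b6←b4 b7←b4
Dom at joins:
  b3: preds {b0,b1}: {b0} ∩ {b0,b1} = {b0}; idom=b0
  b7: preds {b5,b6}: {b0,b1,b2,b4,b5} ∩ {b0,b1,b2,b4,b6} = {b0,b1,b2,b4}; idom=b4

idom(b7) = b4

Answer: b4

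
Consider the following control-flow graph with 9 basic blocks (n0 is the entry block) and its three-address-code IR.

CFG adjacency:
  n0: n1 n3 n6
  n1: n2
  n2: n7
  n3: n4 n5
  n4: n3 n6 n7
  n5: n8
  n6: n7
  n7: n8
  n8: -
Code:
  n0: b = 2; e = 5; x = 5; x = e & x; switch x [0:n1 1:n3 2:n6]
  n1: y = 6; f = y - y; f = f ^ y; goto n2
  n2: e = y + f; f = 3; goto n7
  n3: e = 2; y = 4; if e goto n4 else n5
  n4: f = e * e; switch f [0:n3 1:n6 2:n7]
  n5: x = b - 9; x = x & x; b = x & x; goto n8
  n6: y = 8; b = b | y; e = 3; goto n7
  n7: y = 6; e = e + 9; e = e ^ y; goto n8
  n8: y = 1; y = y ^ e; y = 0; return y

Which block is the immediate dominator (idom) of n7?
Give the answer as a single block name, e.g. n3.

idom tree: n1←n0 n2←n1 n3←n0 n4←n3 n5←n3 n6←n0 n7←n0 n8←n0
Dom at joins:
  n3: preds {n0,n4}: {n0} ∩ {n0,n3,n4} = {n0}; idom=n0
  n6: preds {n0,n4}: {n0} ∩ {n0,n3,n4} = {n0}; idom=n0
  n7: preds {n2,n4,n6}: {n0,n1,n2} ∩ {n0,n3,n4} ∩ {n0,n6} = {n0}; idom=n0
  n8: preds {n5,n7}: {n0,n3,n5} ∩ {n0,n7} = {n0}; idom=n0

idom(n7) = n0

Answer: n0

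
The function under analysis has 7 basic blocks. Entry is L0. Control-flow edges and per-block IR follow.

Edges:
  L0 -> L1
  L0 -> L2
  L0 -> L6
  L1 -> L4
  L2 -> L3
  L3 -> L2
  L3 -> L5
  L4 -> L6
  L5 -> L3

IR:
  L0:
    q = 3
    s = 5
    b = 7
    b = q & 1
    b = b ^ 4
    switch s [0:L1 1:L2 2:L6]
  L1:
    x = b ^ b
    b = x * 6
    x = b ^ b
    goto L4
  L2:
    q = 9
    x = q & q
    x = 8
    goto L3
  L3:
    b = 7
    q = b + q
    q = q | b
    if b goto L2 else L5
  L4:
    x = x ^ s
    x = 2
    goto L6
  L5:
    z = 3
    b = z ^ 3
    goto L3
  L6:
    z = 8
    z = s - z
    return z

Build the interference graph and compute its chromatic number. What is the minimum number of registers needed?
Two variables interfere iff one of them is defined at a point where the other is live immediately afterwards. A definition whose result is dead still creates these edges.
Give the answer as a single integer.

def/use:
  L0 def {b,q,s} use ∅
  L1 def {b,x} use {b}
  L2 def {q,x} use ∅
  L3 def {b,q} use {q}
  L4 def {x} use {s,x}
  L5 def {b,z} use ∅
  L6 def {z} use {s}

Backward fixpoint:
  L0 li=∅ lo={b,s}
  L1 li={b,s} lo={s,x}
  L2 li=∅ lo={q}
  L3 li={q} lo={q}
  L4 li={s,x} lo={s}
  L5 li={q} lo={q}
  L6 li={s} lo=∅

Conflict graph:
  b↔{q,s}
  q↔{b,s,x,z}
  s↔{b,q,x,z}
  x↔{q,s}
  z↔{q,s}

Chromatic number:
  {b,q,s} pairwise interfere (3-clique) ⇒ χ ≥ 3
  3-colouring: c0={q}  c1={s}  c2={b,x,z}
  χ = 3

Answer: 3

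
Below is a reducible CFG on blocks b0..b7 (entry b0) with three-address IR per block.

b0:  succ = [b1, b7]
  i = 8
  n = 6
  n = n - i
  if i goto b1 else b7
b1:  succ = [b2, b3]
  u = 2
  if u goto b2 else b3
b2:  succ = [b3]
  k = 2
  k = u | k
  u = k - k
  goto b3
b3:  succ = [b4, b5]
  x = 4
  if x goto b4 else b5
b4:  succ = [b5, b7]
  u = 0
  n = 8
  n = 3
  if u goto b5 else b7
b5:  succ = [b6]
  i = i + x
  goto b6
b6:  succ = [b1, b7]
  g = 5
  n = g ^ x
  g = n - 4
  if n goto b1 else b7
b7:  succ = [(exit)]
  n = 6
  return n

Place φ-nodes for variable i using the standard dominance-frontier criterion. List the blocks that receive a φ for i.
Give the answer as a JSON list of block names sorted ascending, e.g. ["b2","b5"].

idom tree: b1←b0 b2←b1 b3←b1 b4←b3 b5←b3 b6←b5 b7←b0
Dom∩ at merges:
  b1: preds {b0,b6}: {b0} ∩ {b0,b1,b3,b5,b6} = {b0}; idom=b0
  b3: preds {b1,b2}: {b0,b1} ∩ {b0,b1,b2} = {b0,b1}; idom=b1
  b5: preds {b3,b4}: {b0,b1,b3} ∩ {b0,b1,b3,b4} = {b0,b1,b3}; idom=b3
  b7: preds {b0,b4,b6}: {b0} ∩ {b0,b1,b3,b4} ∩ {b0,b1,b3,b5,b6} = {b0}; idom=b0

DF walk-up:
  b1←b0: walk · to b0
  b1←b6: walk b6→b5→b3→b1 to b0
  b3←b1: walk · to b1
  b3←b2: walk b2 to b1
  b5←b3: walk · to b3
  b5←b4: walk b4 to b3
  b7←b0: walk · to b0
  b7←b4: walk b4→b3→b1 to b0
  b7←b6: walk b6→b5→b3→b1 to b0
  b0 → ∅
  b1 → {b1,b7}
  b2 → {b3}
  b3 → {b1,b7}
  b4 → {b5,b7}
  b5 → {b1,b7}
  b6 → {b1,b7}
  b7 → ∅

φ for i: defs {b0,b5}
  DF⁺ = {b1,b7}

Answer: ["b1", "b7"]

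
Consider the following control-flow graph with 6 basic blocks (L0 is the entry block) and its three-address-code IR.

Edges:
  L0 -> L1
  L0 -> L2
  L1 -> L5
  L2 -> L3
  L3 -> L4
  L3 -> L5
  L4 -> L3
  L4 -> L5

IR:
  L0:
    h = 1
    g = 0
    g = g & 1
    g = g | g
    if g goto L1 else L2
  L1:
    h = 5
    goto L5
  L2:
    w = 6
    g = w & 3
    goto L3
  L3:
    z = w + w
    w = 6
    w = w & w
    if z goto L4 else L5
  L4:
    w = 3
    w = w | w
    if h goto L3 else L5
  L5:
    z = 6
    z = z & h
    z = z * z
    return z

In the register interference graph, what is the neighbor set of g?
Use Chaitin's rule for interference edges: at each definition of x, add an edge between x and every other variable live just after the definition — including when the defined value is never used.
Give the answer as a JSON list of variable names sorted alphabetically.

Answer: ["h", "w"]

Derivation:
def/use:
  L0: def={g,h} ue=∅
  L1: def={h} ue=∅
  L2: def={g,w} ue=∅
  L3: def={w,z} ue={w}
  L4: def={w} ue={h}
  L5: def={z} ue={h}

Live sets:
  live L0: ∅→{h}
  live L1: ∅→{h}
  live L2: {h}→{h,w}
  live L3: {h,w}→{h}
  live L4: {h}→{h,w}
  live L5: {h}→∅

Interference:
  g↔{h,w}
  h↔{g,w,z}
  w↔{g,h,z}
  z↔{h,w}

N(g) = ["h", "w"]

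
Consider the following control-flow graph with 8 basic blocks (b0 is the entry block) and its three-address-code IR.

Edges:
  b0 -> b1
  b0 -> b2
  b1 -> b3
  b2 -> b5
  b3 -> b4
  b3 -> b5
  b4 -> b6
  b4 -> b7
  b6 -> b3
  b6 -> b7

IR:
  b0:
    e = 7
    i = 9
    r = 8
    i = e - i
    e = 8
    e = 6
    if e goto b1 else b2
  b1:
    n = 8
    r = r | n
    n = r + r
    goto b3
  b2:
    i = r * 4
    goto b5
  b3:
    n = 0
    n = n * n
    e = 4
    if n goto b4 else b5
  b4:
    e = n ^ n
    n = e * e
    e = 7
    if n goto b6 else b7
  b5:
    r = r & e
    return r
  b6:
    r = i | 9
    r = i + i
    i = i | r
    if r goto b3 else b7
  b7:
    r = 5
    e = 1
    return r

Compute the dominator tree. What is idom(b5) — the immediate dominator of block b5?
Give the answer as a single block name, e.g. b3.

Answer: b0

Derivation:
idom tree: b1←b0 b2←b0 b3←b1 b4←b3 b5←b0 b6←b4 b7←b4
Join-block Dom:
  b3: preds {b1,b6}: {b0,b1} ∩ {b0,b1,b3,b4,b6} = {b0,b1}; idom=b1
  b5: preds {b2,b3}: {b0,b2} ∩ {b0,b1,b3} = {b0}; idom=b0
  b7: preds {b4,b6}: {b0,b1,b3,b4} ∩ {b0,b1,b3,b4,b6} = {b0,b1,b3,b4}; idom=b4

idom(b5) = b0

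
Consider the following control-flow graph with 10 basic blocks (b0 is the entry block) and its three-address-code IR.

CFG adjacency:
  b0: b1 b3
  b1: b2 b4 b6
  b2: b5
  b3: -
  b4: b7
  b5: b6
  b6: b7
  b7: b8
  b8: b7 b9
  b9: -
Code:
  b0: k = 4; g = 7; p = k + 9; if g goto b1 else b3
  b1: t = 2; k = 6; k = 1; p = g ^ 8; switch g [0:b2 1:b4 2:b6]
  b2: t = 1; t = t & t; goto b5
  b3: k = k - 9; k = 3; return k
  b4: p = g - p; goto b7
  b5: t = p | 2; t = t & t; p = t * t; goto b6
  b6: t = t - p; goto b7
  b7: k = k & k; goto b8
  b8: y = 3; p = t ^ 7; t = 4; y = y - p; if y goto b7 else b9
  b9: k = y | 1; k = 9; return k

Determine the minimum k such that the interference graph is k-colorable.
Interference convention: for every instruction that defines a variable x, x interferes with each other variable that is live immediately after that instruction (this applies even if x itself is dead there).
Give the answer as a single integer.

Answer: 4

Working:
Per-block:
  b0: def={g,k,p} ue=∅
  b1: def={k,p,t} ue={g}
  b2: def={t} ue=∅
  b3: def={k} ue={k}
  b4: def={p} ue={g,p}
  b5: def={p,t} ue={p}
  b6: def={t} ue={p,t}
  b7: def={k} ue={k}
  b8: def={p,t,y} ue={t}
  b9: def={k} ue={y}

Backward fixpoint:
  b0 li=∅ lo={g,k}
  b1 li={g} lo={g,k,p,t}
  b2 li={k,p} lo={k,p}
  b3 li={k} lo=∅
  b4 li={g,k,p,t} lo={k,t}
  b5 li={k,p} lo={k,p,t}
  b6 li={k,p,t} lo={k,t}
  b7 li={k,t} lo={k,t}
  b8 li={k,t} lo={k,t,y}
  b9 li={y} lo=∅

Interference:
  g: {k,p,t}
  k: {g,p,t,y}
  p: {g,k,t,y}
  t: {g,k,p,y}
  y: {k,p,t}

Registers:
  clique {g,k,p,t} ⇒ need ≥ 4
  4-colouring: R0={k}  R1={p}  R2={t}  R3={g,y}
  χ = 4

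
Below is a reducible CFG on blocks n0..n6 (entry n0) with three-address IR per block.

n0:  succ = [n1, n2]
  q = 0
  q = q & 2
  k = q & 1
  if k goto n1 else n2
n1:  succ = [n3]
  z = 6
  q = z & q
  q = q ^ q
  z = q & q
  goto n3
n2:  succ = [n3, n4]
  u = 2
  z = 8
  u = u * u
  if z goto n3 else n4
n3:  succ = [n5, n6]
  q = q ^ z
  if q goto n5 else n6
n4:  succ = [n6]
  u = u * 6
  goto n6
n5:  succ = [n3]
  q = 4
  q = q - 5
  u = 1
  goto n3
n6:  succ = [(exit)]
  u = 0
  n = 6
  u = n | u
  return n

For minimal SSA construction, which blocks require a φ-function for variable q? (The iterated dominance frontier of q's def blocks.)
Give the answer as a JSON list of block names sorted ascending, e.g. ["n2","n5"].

idom tree: n1←n0 n2←n0 n3←n0 n4←n2 n5←n3 n6←n0
Dom at joins:
  n3: preds {n1,n2,n5}: {n0,n1} ∩ {n0,n2} ∩ {n0,n3,n5} = {n0}; idom=n0
  n6: preds {n3,n4}: {n0,n3} ∩ {n0,n2,n4} = {n0}; idom=n0

DF derivation:
  join n3 pred n1: n1 stop@n0
  join n3 pred n2: n2 stop@n0
  join n3 pred n5: n5→n3 stop@n0
  join n6 pred n3: n3 stop@n0
  join n6 pred n4: n4→n2 stop@n0
  n0 → ∅
  n1 → {n3}
  n2 → {n3,n6}
  n3 → {n3,n6}
  n4 → {n6}
  n5 → {n3}
  n6 → ∅

φ for q: defs {n0,n1,n3,n5}
  DF⁺ = {n3,n6}

Answer: ["n3", "n6"]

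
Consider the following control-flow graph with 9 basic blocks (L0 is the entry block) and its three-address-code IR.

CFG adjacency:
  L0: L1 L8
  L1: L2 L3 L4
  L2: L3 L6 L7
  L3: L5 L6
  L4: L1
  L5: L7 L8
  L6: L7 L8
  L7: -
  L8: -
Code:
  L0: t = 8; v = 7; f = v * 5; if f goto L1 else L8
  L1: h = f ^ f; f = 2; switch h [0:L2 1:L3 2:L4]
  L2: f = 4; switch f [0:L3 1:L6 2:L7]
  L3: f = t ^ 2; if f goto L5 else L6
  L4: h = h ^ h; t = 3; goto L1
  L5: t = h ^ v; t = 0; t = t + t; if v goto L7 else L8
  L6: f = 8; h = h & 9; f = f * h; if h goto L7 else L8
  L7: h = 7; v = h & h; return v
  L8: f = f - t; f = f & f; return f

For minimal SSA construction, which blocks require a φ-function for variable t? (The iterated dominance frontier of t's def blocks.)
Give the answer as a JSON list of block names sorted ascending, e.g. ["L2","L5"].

Answer: ["L1", "L7", "L8"]

Working:
idom tree: L1←L0 L2←L1 L3←L1 L4←L1 L5←L3 L6←L1 L7←L1 L8←L0
Join-block Dom:
  L1: preds {L0,L4}: {L0} ∩ {L0,L1,L4} = {L0}; idom=L0
  L3: preds {L1,L2}: {L0,L1} ∩ {L0,L1,L2} = {L0,L1}; idom=L1
  L6: preds {L2,L3}: {L0,L1,L2} ∩ {L0,L1,L3} = {L0,L1}; idom=L1
  L7: preds {L2,L5,L6}: {L0,L1,L2} ∩ {L0,L1,L3,L5} ∩ {L0,L1,L6} = {L0,L1}; idom=L1
  L8: preds {L0,L5,L6}: {L0} ∩ {L0,L1,L3,L5} ∩ {L0,L1,L6} = {L0}; idom=L0

DF derivation:
  join L1 pred L0: · stop@L0
  join L1 pred L4: L4→L1 stop@L0
  join L3 pred L1: · stop@L1
  join L3 pred L2: L2 stop@L1
  join L6 pred L2: L2 stop@L1
  join L6 pred L3: L3 stop@L1
  join L7 pred L2: L2 stop@L1
  join L7 pred L5: L5→L3 stop@L1
  join L7 pred L6: L6 stop@L1
  join L8 pred L0: · stop@L0
  join L8 pred L5: L5→L3→L1 stop@L0
  join L8 pred L6: L6→L1 stop@L0
  L0: DF=∅
  L1: DF={L1,L8}
  L2: DF={L3,L6,L7}
  L3: DF={L6,L7,L8}
  L4: DF={L1}
  L5: DF={L7,L8}
  L6: DF={L7,L8}
  L7: DF=∅
  L8: DF=∅

φ for t: defs {L0,L4,L5}
  DF⁺ = {L1,L7,L8}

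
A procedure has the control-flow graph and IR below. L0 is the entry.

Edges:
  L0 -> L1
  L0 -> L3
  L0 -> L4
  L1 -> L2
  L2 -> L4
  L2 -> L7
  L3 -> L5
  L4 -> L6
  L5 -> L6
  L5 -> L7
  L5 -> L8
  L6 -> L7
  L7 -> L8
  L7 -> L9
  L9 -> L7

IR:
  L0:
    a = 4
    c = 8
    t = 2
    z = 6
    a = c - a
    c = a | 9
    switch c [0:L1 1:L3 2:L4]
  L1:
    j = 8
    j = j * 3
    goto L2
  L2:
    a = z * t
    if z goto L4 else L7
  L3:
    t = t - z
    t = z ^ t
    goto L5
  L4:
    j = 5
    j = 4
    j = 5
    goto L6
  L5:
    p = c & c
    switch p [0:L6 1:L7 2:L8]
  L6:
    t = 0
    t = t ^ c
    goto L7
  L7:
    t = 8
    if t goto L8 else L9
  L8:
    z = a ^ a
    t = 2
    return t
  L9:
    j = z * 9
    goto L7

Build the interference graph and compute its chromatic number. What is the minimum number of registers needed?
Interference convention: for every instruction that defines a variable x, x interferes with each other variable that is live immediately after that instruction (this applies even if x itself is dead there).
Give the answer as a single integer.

Answer: 5

Working:
def/use:
  L0: def={a,c,t,z} ue=∅
  L1: def={j} ue=∅
  L2: def={a} ue={t,z}
  L3: def={t} ue={t,z}
  L4: def={j} ue=∅
  L5: def={p} ue={c}
  L6: def={t} ue={c}
  L7: def={t} ue=∅
  L8: def={t,z} ue={a}
  L9: def={j} ue={z}

Backward fixpoint:
  live L0: ∅→{a,c,t,z}
  live L1: {c,t,z}→{c,t,z}
  live L2: {c,t,z}→{a,c,z}
  live L3: {a,c,t,z}→{a,c,z}
  live L4: {a,c,z}→{a,c,z}
  live L5: {a,c,z}→{a,c,z}
  live L6: {a,c,z}→{a,z}
  live L7: {a,z}→{a,z}
  live L8: {a}→∅
  live L9: {a,z}→{a,z}

Interference:
  a↔{c,j,p,t,z}
  c↔{a,j,p,t,z}
  j↔{a,c,t,z}
  p↔{a,c,z}
  t↔{a,c,j,z}
  z↔{a,c,j,p,t}

Registers:
  lower bound: {a,c,j,t,z} mutually conflict ⇒ χ ≥ 5
  assign a→r0 c→r1 j→r3 p→r3 t→r4 z→r2 — no edge inside a register ⇒ χ ≤ 5
  χ = 5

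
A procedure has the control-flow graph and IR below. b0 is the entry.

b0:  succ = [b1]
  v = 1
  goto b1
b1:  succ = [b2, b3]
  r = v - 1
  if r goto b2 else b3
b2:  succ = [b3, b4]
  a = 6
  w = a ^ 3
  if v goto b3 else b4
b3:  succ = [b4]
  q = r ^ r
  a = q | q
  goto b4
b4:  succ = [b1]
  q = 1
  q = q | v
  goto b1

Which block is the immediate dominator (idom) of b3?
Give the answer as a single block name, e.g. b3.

idom tree: b1←b0 b2←b1 b3←b1 b4←b1
Dom∩ at merges:
  b1: preds {b0,b4}: {b0} ∩ {b0,b1,b4} = {b0}; idom=b0
  b3: preds {b1,b2}: {b0,b1} ∩ {b0,b1,b2} = {b0,b1}; idom=b1
  b4: preds {b2,b3}: {b0,b1,b2} ∩ {b0,b1,b3} = {b0,b1}; idom=b1

idom(b3) = b1

Answer: b1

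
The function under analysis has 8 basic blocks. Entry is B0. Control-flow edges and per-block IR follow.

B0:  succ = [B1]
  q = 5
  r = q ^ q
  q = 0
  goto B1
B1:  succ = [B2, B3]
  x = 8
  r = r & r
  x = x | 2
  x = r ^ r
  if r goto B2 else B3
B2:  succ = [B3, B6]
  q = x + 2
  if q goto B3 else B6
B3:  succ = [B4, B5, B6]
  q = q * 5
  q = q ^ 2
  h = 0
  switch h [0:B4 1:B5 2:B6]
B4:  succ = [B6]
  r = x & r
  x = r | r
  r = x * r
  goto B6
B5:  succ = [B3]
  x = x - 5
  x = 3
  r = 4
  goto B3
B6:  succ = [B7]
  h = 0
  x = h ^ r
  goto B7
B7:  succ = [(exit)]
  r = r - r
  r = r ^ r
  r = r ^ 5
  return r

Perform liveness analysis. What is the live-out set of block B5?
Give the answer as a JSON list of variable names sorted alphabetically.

Answer: ["q", "r", "x"]

Working:
def/use:
  B0: def={q,r} ue=∅
  B1: def={r,x} ue={r}
  B2: def={q} ue={x}
  B3: def={h,q} ue={q}
  B4: def={r,x} ue={r,x}
  B5: def={r,x} ue={x}
  B6: def={h,x} ue={r}
  B7: def={r} ue={r}

Backward fixpoint:
  live B0: ∅→{q,r}
  live B1: {q,r}→{q,r,x}
  live B2: {r,x}→{q,r,x}
  live B3: {q,r,x}→{q,r,x}
  live B4: {r,x}→{r}
  live B5: {q,x}→{q,r,x}
  live B6: {r}→{r}
  live B7: {r}→∅

live-out(B5) = ["q", "r", "x"]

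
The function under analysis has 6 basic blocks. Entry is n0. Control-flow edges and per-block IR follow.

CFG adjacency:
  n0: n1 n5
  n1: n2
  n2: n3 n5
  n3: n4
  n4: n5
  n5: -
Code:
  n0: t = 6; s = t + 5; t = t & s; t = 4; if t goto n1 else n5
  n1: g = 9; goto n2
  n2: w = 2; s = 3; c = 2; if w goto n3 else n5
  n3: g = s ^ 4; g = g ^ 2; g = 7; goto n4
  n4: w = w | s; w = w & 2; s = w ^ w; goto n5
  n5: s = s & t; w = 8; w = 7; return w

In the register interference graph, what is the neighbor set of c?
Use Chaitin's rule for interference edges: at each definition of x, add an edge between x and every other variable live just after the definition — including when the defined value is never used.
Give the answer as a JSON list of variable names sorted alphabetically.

Block summaries:
  n0: def={s,t} ue=∅
  n1: def={g} ue=∅
  n2: def={c,s,w} ue=∅
  n3: def={g} ue={s}
  n4: def={s,w} ue={s,w}
  n5: def={s,w} ue={s,t}

Backward fixpoint:
  n0 li=∅ lo={s,t}
  n1 li={t} lo={t}
  n2 li={t} lo={s,t,w}
  n3 li={s,t,w} lo={s,t,w}
  n4 li={s,t,w} lo={s,t}
  n5 li={s,t} lo=∅

Interference:
  c — {s,t,w}
  g — {s,t,w}
  s — {c,g,t,w}
  t — {c,g,s,w}
  w — {c,g,s,t}

N(c) = ["s", "t", "w"]

Answer: ["s", "t", "w"]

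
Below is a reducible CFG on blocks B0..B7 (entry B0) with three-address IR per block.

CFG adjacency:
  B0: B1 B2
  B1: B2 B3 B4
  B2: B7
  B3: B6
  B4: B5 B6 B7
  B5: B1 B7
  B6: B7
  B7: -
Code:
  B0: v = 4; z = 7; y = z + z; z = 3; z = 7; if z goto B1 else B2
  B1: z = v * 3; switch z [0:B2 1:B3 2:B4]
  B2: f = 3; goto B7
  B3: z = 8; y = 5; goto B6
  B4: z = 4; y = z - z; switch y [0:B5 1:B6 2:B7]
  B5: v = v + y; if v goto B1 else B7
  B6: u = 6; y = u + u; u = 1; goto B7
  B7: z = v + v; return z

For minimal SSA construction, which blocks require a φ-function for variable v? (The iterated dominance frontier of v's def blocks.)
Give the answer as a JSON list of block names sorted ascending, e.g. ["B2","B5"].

idom tree: B1←B0 B2←B0 B3←B1 B4←B1 B5←B4 B6←B1 B7←B0
Join-block Dom:
  B1: preds {B0,B5}: {B0} ∩ {B0,B1,B4,B5} = {B0}; idom=B0
  B2: preds {B0,B1}: {B0} ∩ {B0,B1} = {B0}; idom=B0
  B6: preds {B3,B4}: {B0,B1,B3} ∩ {B0,B1,B4} = {B0,B1}; idom=B1
  B7: preds {B2,B4,B5,B6}: {B0,B2} ∩ {B0,B1,B4} ∩ {B0,B1,B4,B5} ∩ {B0,B1,B6} = {B0}; idom=B0

Frontier:
  B1←B0: walk · to B0
  B1←B5: walk B5→B4→B1 to B0
  B2←B0: walk · to B0
  B2←B1: walk B1 to B0
  B6←B3: walk B3 to B1
  B6←B4: walk B4 to B1
  B7←B2: walk B2 to B0
  B7←B4: walk B4→B1 to B0
  B7←B5: walk B5→B4→B1 to B0
  B7←B6: walk B6→B1 to B0
  DF(B0)=∅
  DF(B1)={B1,B2,B7}
  DF(B2)={B7}
  DF(B3)={B6}
  DF(B4)={B1,B6,B7}
  DF(B5)={B1,B7}
  DF(B6)={B7}
  DF(B7)=∅

φ for v: defs {B0,B5}
  DF⁺ = {B1,B2,B7}

Answer: ["B1", "B2", "B7"]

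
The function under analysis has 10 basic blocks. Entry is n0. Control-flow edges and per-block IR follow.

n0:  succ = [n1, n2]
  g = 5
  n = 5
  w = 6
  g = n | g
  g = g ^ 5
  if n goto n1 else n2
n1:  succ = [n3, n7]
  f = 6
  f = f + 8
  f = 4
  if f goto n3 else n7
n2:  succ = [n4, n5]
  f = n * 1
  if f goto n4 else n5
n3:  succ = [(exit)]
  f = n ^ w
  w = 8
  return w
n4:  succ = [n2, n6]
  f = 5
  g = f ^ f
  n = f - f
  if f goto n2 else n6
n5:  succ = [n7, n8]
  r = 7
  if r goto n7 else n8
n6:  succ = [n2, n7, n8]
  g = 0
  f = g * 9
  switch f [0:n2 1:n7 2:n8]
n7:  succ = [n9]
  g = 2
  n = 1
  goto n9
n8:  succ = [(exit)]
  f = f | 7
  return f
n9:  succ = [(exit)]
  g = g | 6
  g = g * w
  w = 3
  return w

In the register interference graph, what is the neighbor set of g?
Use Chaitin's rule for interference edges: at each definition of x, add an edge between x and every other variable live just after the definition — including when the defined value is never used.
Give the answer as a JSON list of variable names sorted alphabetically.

Answer: ["f", "n", "w"]

Derivation:
def/use:
  n0: {g,n,w} / ∅
  n1: {f} / ∅
  n2: {f} / {n}
  n3: {f,w} / {n,w}
  n4: {f,g,n} / ∅
  n5: {r} / ∅
  n6: {f,g} / ∅
  n7: {g,n} / ∅
  n8: {f} / {f}
  n9: {g,w} / {g,w}

Liveness:
  live n0: ∅→{n,w}
  live n1: {n,w}→{n,w}
  live n2: {n,w}→{f,w}
  live n3: {n,w}→∅
  live n4: {w}→{n,w}
  live n5: {f,w}→{f,w}
  live n6: {n,w}→{f,n,w}
  live n7: {w}→{g,w}
  live n8: {f}→∅
  live n9: {g,w}→∅

Interfere edges:
  f — {g,n,r,w}
  g — {f,n,w}
  n — {f,g,w}
  r — {f,w}
  w — {f,g,n,r}

N(g) = ["f", "n", "w"]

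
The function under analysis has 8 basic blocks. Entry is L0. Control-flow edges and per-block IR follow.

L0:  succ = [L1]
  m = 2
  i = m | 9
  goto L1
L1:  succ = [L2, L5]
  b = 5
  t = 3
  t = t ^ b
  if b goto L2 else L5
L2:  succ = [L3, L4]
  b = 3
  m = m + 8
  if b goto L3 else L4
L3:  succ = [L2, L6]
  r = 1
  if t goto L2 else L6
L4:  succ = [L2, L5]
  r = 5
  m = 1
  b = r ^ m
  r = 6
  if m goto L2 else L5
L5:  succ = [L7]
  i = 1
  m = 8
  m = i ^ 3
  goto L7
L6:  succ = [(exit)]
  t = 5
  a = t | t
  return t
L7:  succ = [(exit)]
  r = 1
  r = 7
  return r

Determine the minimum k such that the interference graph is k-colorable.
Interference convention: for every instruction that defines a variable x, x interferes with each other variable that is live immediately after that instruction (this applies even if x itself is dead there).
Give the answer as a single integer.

Block summaries:
  L0: {i,m} / ∅
  L1: {b,t} / ∅
  L2: {b,m} / {m}
  L3: {r} / {t}
  L4: {b,m,r} / ∅
  L5: {i,m} / ∅
  L6: {a,t} / ∅
  L7: {r} / ∅

Live sets:
  live L0: ∅→{m}
  live L1: {m}→{m,t}
  live L2: {m,t}→{m,t}
  live L3: {m,t}→{m,t}
  live L4: {t}→{m,t}
  live L5: ∅→∅
  live L6: ∅→∅
  live L7: ∅→∅

Conflict graph:
  a: {t}
  b: {m,t}
  i: {m}
  m: {b,i,r,t}
  r: {m,t}
  t: {a,b,m,r}

Chromatic number:
  {b,m,t} pairwise interfere (3-clique) ⇒ χ ≥ 3
  assign a→r0 b→r2 i→r1 m→r0 r→r2 t→r1 — no edge inside a register ⇒ χ ≤ 3
  χ = 3

Answer: 3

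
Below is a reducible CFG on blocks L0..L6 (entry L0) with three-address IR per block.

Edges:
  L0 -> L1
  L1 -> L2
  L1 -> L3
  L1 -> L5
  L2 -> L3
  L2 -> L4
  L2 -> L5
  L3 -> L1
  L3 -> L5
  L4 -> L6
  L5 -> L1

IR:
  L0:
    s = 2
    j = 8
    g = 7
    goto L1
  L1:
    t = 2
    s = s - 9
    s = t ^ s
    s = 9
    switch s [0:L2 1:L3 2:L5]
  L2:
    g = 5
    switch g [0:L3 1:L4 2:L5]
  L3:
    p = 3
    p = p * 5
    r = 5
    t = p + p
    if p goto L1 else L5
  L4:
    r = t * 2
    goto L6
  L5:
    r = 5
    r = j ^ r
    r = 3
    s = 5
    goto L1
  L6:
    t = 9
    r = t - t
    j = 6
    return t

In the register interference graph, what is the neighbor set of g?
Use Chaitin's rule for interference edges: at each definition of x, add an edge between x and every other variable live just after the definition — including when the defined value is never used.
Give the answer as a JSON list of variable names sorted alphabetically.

def/use:
  L0 def {g,j,s} use ∅
  L1 def {s,t} use {s}
  L2 def {g} use ∅
  L3 def {p,r,t} use ∅
  L4 def {r} use {t}
  L5 def {r,s} use {j}
  L6 def {j,r,t} use ∅

Liveness:
  L0 li=∅ lo={j,s}
  L1 li={j,s} lo={j,s,t}
  L2 li={j,s,t} lo={j,s,t}
  L3 li={j,s} lo={j,s}
  L4 li={t} lo=∅
  L5 li={j} lo={j,s}
  L6 li=∅ lo=∅

Conflict graph:
  g↔{j,s,t}
  j↔{g,p,r,s,t}
  p↔{j,r,s,t}
  r↔{j,p,s,t}
  s↔{g,j,p,r,t}
  t↔{g,j,p,r,s}

N(g) = ["j", "s", "t"]

Answer: ["j", "s", "t"]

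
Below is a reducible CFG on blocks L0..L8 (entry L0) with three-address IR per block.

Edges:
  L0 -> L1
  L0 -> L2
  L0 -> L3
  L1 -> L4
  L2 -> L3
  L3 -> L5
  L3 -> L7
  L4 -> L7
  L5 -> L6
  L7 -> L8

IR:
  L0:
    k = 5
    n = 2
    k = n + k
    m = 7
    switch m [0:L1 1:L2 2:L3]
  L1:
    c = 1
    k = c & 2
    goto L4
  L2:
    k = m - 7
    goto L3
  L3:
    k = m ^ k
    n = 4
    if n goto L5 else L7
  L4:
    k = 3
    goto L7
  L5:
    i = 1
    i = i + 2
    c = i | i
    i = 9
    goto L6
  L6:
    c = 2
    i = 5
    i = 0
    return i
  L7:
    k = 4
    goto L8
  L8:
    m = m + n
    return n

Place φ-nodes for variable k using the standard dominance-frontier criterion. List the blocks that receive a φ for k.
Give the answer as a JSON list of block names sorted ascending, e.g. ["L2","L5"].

idom tree: L1←L0 L2←L0 L3←L0 L4←L1 L5←L3 L6←L5 L7←L0 L8←L7
Dom∩ at merges:
  L3: preds {L0,L2}: {L0} ∩ {L0,L2} = {L0}; idom=L0
  L7: preds {L3,L4}: {L0,L3} ∩ {L0,L1,L4} = {L0}; idom=L0

Frontier:
  join L3 pred L0: · stop@L0
  join L3 pred L2: L2 stop@L0
  join L7 pred L3: L3 stop@L0
  join L7 pred L4: L4→L1 stop@L0
  DF(L0)=∅
  DF(L1)={L7}
  DF(L2)={L3}
  DF(L3)={L7}
  DF(L4)={L7}
  DF(L5)=∅
  DF(L6)=∅
  DF(L7)=∅
  DF(L8)=∅

φ for k: defs {L0,L1,L2,L3,L4,L7}
  DF⁺ = {L3,L7}

Answer: ["L3", "L7"]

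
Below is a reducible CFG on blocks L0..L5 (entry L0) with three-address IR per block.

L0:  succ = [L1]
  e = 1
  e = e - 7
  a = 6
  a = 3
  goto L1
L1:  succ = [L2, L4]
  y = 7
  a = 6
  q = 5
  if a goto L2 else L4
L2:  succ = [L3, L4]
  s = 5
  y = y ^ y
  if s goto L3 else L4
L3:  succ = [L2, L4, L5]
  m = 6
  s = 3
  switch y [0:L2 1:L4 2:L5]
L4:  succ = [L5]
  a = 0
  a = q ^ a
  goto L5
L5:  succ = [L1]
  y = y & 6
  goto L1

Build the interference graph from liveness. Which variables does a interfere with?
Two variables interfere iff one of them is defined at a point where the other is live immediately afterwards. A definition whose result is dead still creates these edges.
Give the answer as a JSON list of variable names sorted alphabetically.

Block summaries:
  L0 def {a,e} use ∅
  L1 def {a,q,y} use ∅
  L2 def {s,y} use {y}
  L3 def {m,s} use {y}
  L4 def {a} use {q}
  L5 def {y} use {y}

Backward fixpoint:
  live L0: ∅→∅
  live L1: ∅→{q,y}
  live L2: {q,y}→{q,y}
  live L3: {q,y}→{q,y}
  live L4: {q,y}→{y}
  live L5: {y}→∅

Interference:
  a↔{q,y}
  e↔∅
  m↔{q,y}
  q↔{a,m,s,y}
  s↔{q,y}
  y↔{a,m,q,s}

N(a) = ["q", "y"]

Answer: ["q", "y"]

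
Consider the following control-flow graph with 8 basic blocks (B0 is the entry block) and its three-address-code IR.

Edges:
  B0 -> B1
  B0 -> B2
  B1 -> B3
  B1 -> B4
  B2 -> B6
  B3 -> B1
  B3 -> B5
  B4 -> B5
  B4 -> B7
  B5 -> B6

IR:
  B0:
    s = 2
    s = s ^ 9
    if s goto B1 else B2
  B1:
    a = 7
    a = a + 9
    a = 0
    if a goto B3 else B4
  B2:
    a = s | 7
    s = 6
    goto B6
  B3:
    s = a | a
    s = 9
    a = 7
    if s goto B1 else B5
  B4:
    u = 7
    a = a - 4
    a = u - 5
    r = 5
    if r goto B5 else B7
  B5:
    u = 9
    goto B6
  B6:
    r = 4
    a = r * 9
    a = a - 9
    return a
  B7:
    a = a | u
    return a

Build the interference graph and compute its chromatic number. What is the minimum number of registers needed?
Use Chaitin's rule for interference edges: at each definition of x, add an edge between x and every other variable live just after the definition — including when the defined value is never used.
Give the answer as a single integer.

Answer: 3

Derivation:
Per-block:
  B0 def {s} use ∅
  B1 def {a} use ∅
  B2 def {a,s} use {s}
  B3 def {a,s} use {a}
  B4 def {a,r,u} use {a}
  B5 def {u} use ∅
  B6 def {a,r} use ∅
  B7 def {a} use {a,u}

Liveness:
  B0: in=∅ out={s}
  B1: in=∅ out={a}
  B2: in={s} out=∅
  B3: in={a} out=∅
  B4: in={a} out={a,u}
  B5: in=∅ out=∅
  B6: in=∅ out=∅
  B7: in={a,u} out=∅

Interference:
  a↔{r,s,u}
  r↔{a,u}
  s↔{a}
  u↔{a,r}

Registers:
  {a,r,u} pairwise interfere (3-clique) ⇒ χ ≥ 3
  assign a→r0 r→r1 s→r1 u→r2 — no edge inside a register ⇒ χ ≤ 3
  χ = 3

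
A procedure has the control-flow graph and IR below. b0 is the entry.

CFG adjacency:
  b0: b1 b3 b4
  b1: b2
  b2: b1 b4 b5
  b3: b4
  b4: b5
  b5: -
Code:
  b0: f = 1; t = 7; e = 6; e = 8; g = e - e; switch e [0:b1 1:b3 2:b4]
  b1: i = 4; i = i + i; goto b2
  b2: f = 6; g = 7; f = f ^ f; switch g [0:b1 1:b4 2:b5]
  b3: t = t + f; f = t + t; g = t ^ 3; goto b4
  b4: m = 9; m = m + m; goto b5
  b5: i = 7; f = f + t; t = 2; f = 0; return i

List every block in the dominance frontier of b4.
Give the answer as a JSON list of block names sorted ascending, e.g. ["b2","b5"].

idom tree: b1←b0 b2←b1 b3←b0 b4←b0 b5←b0
Join-block Dom:
  b1: preds {b0,b2}: {b0} ∩ {b0,b1,b2} = {b0}; idom=b0
  b4: preds {b0,b2,b3}: {b0} ∩ {b0,b1,b2} ∩ {b0,b3} = {b0}; idom=b0
  b5: preds {b2,b4}: {b0,b1,b2} ∩ {b0,b4} = {b0}; idom=b0

DF derivation:
  b1←b0: walk · to b0
  b1←b2: walk b2→b1 to b0
  b4←b0: walk · to b0
  b4←b2: walk b2→b1 to b0
  b4←b3: walk b3 to b0
  b5←b2: walk b2→b1 to b0
  b5←b4: walk b4 to b0
  DF(b0)=∅
  DF(b1)={b1,b4,b5}
  DF(b2)={b1,b4,b5}
  DF(b3)={b4}
  DF(b4)={b5}
  DF(b5)=∅

DF(b4) = ["b5"]

Answer: ["b5"]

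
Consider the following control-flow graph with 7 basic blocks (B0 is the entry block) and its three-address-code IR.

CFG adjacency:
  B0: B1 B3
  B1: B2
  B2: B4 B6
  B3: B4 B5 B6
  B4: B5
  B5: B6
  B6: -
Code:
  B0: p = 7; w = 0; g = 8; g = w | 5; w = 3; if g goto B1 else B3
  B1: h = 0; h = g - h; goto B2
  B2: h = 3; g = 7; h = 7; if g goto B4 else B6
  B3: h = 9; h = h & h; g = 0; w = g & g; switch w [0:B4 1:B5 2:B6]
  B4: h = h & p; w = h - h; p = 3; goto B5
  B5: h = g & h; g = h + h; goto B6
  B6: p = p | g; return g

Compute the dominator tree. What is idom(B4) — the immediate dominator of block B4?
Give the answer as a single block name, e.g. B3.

Answer: B0

Derivation:
idom tree: B1←B0 B2←B1 B3←B0 B4←B0 B5←B0 B6←B0
Join-block Dom:
  B4: preds {B2,B3}: {B0,B1,B2} ∩ {B0,B3} = {B0}; idom=B0
  B5: preds {B3,B4}: {B0,B3} ∩ {B0,B4} = {B0}; idom=B0
  B6: preds {B2,B3,B5}: {B0,B1,B2} ∩ {B0,B3} ∩ {B0,B5} = {B0}; idom=B0

idom(B4) = B0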